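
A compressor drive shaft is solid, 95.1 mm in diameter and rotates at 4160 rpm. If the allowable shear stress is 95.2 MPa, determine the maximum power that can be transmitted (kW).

J = πd⁴/32 = π(0.0951)⁴/32 = 8.030×10^-6 m⁴.
T_max = τ_allow·J/r = 9.52×10^7 × 8.030×10^-6 / 0.0475 = 16080 N·m.
ω = 2π·4160/60 = 435.6 rad/s, so P_max = T_max·ω = 7.004×10^6 W.

7000 kW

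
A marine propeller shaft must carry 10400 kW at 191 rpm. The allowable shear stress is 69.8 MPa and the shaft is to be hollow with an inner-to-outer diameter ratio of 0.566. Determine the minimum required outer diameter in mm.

ω = 2π·191/60 = 20.00 rad/s, so T = P/ω = 10400×10³ / 20.00 = 520000 N·m.
For a hollow shaft with d_i/d_o = 0.566: τ_max = 16T/(π d_o³ (1−k⁴)), so d_o = [16T/(π τ_allow (1−k⁴))]^(1/3) = [16·520000/(π·6.98×10^7·0.8974)]^(1/3) = 0.3484 m.

348 mm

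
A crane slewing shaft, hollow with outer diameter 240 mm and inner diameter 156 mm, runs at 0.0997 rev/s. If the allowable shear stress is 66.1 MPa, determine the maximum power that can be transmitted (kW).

J = π(d_o⁴ − d_i⁴)/32 = π(0.240⁴ − 0.156⁴)/32 = 2.676×10^-4 m⁴.
T_max = τ_allow·J/r = 6.61×10^7 × 2.676×10^-4 / 0.120 = 147400 N·m.
ω = 2π·0.0997 = 0.6264 rad/s, so P_max = T_max·ω = 9.233×10^4 W.

92.3 kW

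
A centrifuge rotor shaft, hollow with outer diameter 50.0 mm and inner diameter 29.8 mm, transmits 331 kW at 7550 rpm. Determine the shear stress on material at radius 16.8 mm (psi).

ω = 2π·7550/60 = 790.6 rad/s, so T = P/ω = 331×10³ / 790.6 = 418.7 N·m.
J = π(d_o⁴ − d_i⁴)/32 = π(0.0500⁴ − 0.0298⁴)/32 = 5.362×10^-7 m⁴.
Shear stress varies linearly with radius: τ = T·r/J = 418.7 × 0.0168 / 5.362×10^-7 = 1.312×10^7 Pa.

1900 psi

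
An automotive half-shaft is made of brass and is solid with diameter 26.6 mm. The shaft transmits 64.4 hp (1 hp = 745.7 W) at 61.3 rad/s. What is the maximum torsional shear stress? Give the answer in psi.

ω = 61.3 rad/s, so T = P/ω = 64.4×745.7 / 61.30 = 783.4 N·m.
J = πd⁴/32 = π(0.0266)⁴/32 = 4.915×10^-8 m⁴.
τ_max = T·r/J = 783.4 × 0.0133 / 4.915×10^-8 = 2.120×10^8 Pa.

30700 psi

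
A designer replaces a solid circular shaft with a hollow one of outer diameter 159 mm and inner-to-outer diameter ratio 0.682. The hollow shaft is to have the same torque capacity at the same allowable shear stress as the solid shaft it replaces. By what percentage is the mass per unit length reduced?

37.1 %

Equal τ_max and T ⇒ the solid shaft needs d_s³ = d_o³(1−k⁴), so d_s = 159·(1−0.682⁴)^(1/3) = 146.6 mm.
Area ratio A_h/A_s = d_o²(1−k²)/d_s² = (1−k²)/(1−k⁴)^(2/3) = 0.6293.
Mass saving = 1 − 0.6293 = 37.1 %.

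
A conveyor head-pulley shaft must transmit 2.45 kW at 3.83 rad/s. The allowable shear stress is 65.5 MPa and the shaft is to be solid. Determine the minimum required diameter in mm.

ω = 3.83 rad/s, so T = P/ω = 2.45×10³ / 3.830 = 639.7 N·m.
For a solid shaft τ_max = 16T/(πd³), so d = (16T/(π τ_allow))^(1/3) = (16·639.7/(π·6.55×10^7))^(1/3) = 0.03678 m.

36.8 mm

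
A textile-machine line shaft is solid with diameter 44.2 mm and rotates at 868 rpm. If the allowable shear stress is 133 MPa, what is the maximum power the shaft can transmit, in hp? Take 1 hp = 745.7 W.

J = πd⁴/32 = π(0.0442)⁴/32 = 3.747×10^-7 m⁴.
T_max = τ_allow·J/r = 1.33×10^8 × 3.747×10^-7 / 0.0221 = 2255 N·m.
ω = 2π·868/60 = 90.90 rad/s, so P_max = T_max·ω = 2.050×10^5 W.

275 hp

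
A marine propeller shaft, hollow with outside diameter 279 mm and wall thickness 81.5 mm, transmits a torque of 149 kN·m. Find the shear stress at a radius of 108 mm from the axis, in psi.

J = π(d_o⁴ − d_i⁴)/32 = π(0.279⁴ − 0.116⁴)/32 = 5.771×10^-4 m⁴.
Shear stress varies linearly with radius: τ = T·r/J = 149000 × 0.108 / 5.771×10^-4 = 2.788×10^7 Pa.

4040 psi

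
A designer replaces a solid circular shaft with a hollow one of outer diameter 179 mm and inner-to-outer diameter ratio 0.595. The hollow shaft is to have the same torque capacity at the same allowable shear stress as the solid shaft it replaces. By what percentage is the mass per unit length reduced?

Equal τ_max and T ⇒ the solid shaft needs d_s³ = d_o³(1−k⁴), so d_s = 179·(1−0.595⁴)^(1/3) = 171.2 mm.
Area ratio A_h/A_s = d_o²(1−k²)/d_s² = (1−k²)/(1−k⁴)^(2/3) = 0.7063.
Mass saving = 1 − 0.7063 = 29.4 %.

29.4 %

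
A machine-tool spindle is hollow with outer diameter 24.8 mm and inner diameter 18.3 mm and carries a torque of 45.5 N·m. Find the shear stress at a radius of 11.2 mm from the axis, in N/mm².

19.5 N/mm²

J = π(d_o⁴ − d_i⁴)/32 = π(0.0248⁴ − 0.0183⁴)/32 = 2.613×10^-8 m⁴.
Shear stress varies linearly with radius: τ = T·r/J = 45.50 × 0.0112 / 2.613×10^-8 = 1.951×10^7 Pa.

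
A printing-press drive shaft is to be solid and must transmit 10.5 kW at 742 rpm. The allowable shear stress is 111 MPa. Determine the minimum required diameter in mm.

18.4 mm

ω = 2π·742/60 = 77.70 rad/s, so T = P/ω = 10.5×10³ / 77.70 = 135.1 N·m.
For a solid shaft τ_max = 16T/(πd³), so d = (16T/(π τ_allow))^(1/3) = (16·135.1/(π·1.11×10^8))^(1/3) = 0.01837 m.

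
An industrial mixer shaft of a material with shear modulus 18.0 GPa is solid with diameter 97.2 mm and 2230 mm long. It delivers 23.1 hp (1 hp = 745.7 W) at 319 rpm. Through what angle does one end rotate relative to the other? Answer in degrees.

ω = 2π·319/60 = 33.41 rad/s, so T = P/ω = 23.1×745.7 / 33.41 = 515.7 N·m.
J = πd⁴/32 = π(0.0972)⁴/32 = 8.763×10^-6 m⁴.
θ = T·L/(G·J) = 515.7 × 2.23 / (18.0×10⁹ × 8.763×10^-6) = 7.290×10^-3 rad.

0.418°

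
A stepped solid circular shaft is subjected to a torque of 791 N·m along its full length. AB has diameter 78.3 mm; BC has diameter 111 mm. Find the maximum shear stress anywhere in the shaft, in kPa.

Under the same torque, τ_max = 16T/(πd³) is largest where d is smallest — segment AB (d = 78.3 mm).
τ_max = 16·791.0/(π·(0.0783)³) = 8.392×10^6 Pa.

8390 kPa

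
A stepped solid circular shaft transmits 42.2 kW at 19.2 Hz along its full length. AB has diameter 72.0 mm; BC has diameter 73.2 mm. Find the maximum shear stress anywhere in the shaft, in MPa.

4.77 MPa

ω = 2π·19.2 = 120.6 rad/s, so T = P/ω = 42.2×10³ / 120.6 = 349.8 N·m.
Under the same torque, τ_max = 16T/(πd³) is largest where d is smallest — segment AB (d = 72.0 mm).
τ_max = 16·349.8/(π·(0.0720)³) = 4.773×10^6 Pa.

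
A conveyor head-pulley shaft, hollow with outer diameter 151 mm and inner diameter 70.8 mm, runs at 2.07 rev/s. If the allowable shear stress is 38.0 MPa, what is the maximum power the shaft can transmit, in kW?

J = π(d_o⁴ − d_i⁴)/32 = π(0.151⁴ − 0.0708⁴)/32 = 4.857×10^-5 m⁴.
T_max = τ_allow·J/r = 3.80×10^7 × 4.857×10^-5 / 0.0755 = 24450 N·m.
ω = 2π·2.07 = 13.01 rad/s, so P_max = T_max·ω = 3.180×10^5 W.

318 kW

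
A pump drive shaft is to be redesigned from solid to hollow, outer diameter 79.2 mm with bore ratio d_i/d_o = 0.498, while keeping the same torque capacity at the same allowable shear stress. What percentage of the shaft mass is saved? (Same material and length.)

Equal τ_max and T ⇒ the solid shaft needs d_s³ = d_o³(1−k⁴), so d_s = 79.2·(1−0.498⁴)^(1/3) = 77.54 mm.
Area ratio A_h/A_s = d_o²(1−k²)/d_s² = (1−k²)/(1−k⁴)^(2/3) = 0.7845.
Mass saving = 1 − 0.7845 = 21.5 %.

21.5 %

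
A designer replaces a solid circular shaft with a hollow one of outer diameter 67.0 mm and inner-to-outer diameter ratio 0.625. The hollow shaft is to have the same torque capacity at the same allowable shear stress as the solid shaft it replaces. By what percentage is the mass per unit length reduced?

32.0 %

Equal τ_max and T ⇒ the solid shaft needs d_s³ = d_o³(1−k⁴), so d_s = 67.0·(1−0.625⁴)^(1/3) = 63.40 mm.
Area ratio A_h/A_s = d_o²(1−k²)/d_s² = (1−k²)/(1−k⁴)^(2/3) = 0.6805.
Mass saving = 1 − 0.6805 = 32.0 %.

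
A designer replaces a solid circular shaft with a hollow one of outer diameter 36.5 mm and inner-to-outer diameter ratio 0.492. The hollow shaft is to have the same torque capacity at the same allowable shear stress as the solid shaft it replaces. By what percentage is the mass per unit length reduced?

Equal τ_max and T ⇒ the solid shaft needs d_s³ = d_o³(1−k⁴), so d_s = 36.5·(1−0.492⁴)^(1/3) = 35.77 mm.
Area ratio A_h/A_s = d_o²(1−k²)/d_s² = (1−k²)/(1−k⁴)^(2/3) = 0.7891.
Mass saving = 1 − 0.7891 = 21.1 %.

21.1 %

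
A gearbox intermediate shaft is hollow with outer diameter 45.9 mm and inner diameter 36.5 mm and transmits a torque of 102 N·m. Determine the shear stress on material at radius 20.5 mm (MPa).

8.00 MPa

J = π(d_o⁴ − d_i⁴)/32 = π(0.0459⁴ − 0.0365⁴)/32 = 2.615×10^-7 m⁴.
Shear stress varies linearly with radius: τ = T·r/J = 102.0 × 0.0205 / 2.615×10^-7 = 7.996×10^6 Pa.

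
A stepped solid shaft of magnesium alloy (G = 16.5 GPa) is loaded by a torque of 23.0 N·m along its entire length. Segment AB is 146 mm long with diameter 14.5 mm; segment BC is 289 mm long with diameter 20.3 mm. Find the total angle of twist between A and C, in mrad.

71.1 mrad

J_AB = π(0.0145)⁴/32 = 4.34×10^-9 m⁴; J_BC = π(0.0203)⁴/32 = 1.67×10^-8 m⁴.
θ = (T/G)·Σ L_i/J_i = (23.00/16.5×10⁹)·(0.146/4.34×10^-9 + 0.289/1.67×10^-8) = 0.07106 rad.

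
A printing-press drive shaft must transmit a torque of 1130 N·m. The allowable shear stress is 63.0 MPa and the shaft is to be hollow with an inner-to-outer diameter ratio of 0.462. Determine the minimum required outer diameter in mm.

45.7 mm

For a hollow shaft with d_i/d_o = 0.462: τ_max = 16T/(π d_o³ (1−k⁴)), so d_o = [16T/(π τ_allow (1−k⁴))]^(1/3) = [16·1130/(π·6.30×10^7·0.9544)]^(1/3) = 0.04574 m.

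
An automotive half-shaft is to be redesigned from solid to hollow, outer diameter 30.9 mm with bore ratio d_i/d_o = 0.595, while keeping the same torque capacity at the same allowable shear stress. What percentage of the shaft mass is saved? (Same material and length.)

Equal τ_max and T ⇒ the solid shaft needs d_s³ = d_o³(1−k⁴), so d_s = 30.9·(1−0.595⁴)^(1/3) = 29.55 mm.
Area ratio A_h/A_s = d_o²(1−k²)/d_s² = (1−k²)/(1−k⁴)^(2/3) = 0.7063.
Mass saving = 1 − 0.7063 = 29.4 %.

29.4 %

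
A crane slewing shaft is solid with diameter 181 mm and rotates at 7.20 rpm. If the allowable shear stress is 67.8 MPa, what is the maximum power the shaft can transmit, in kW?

J = πd⁴/32 = π(0.181)⁴/32 = 1.054×10^-4 m⁴.
T_max = τ_allow·J/r = 6.78×10^7 × 1.054×10^-4 / 0.0905 = 78940 N·m.
ω = 2π·7.20/60 = 0.7540 rad/s, so P_max = T_max·ω = 5.952×10^4 W.

59.5 kW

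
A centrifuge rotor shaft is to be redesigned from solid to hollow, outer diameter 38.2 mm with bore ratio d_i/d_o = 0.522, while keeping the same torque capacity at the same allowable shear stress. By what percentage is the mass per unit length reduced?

Equal τ_max and T ⇒ the solid shaft needs d_s³ = d_o³(1−k⁴), so d_s = 38.2·(1−0.522⁴)^(1/3) = 37.23 mm.
Area ratio A_h/A_s = d_o²(1−k²)/d_s² = (1−k²)/(1−k⁴)^(2/3) = 0.7659.
Mass saving = 1 − 0.7659 = 23.4 %.

23.4 %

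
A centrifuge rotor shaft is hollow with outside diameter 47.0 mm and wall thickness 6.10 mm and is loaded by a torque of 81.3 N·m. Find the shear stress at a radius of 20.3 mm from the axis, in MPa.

4.93 MPa

J = π(d_o⁴ − d_i⁴)/32 = π(0.0470⁴ − 0.0348⁴)/32 = 3.351×10^-7 m⁴.
Shear stress varies linearly with radius: τ = T·r/J = 81.30 × 0.0203 / 3.351×10^-7 = 4.925×10^6 Pa.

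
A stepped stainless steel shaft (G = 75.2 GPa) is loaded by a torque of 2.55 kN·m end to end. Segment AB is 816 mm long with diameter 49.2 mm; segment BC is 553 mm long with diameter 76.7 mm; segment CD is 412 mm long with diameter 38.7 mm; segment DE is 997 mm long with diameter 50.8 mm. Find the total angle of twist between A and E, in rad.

J_AB = π(0.0492)⁴/32 = 5.75×10^-7 m⁴; J_BC = π(0.0767)⁴/32 = 3.40×10^-6 m⁴; J_CD = π(0.0387)⁴/32 = 2.20×10^-7 m⁴; J_DE = π(0.0508)⁴/32 = 6.54×10^-7 m⁴.
θ = (T/G)·Σ L_i/J_i = (2550/75.2×10⁹)·(0.816/5.75×10^-7 + 0.553/3.40×10^-6 + 0.412/2.20×10^-7 + 0.997/6.54×10^-7) = 0.1688 rad.

0.169 rad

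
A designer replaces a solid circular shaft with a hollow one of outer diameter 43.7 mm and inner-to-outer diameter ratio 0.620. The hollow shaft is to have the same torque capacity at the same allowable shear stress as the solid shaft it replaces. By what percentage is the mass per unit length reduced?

31.5 %

Equal τ_max and T ⇒ the solid shaft needs d_s³ = d_o³(1−k⁴), so d_s = 43.7·(1−0.620⁴)^(1/3) = 41.43 mm.
Area ratio A_h/A_s = d_o²(1−k²)/d_s² = (1−k²)/(1−k⁴)^(2/3) = 0.6848.
Mass saving = 1 − 0.6848 = 31.5 %.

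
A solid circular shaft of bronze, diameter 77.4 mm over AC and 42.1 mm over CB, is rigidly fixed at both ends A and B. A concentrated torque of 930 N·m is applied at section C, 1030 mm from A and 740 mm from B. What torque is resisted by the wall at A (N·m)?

Compatibility: T_A·a/J_AC = T_B·b/J_CB with T_A + T_B = T₀.
J_AC = 3.52×10^-6 m⁴, J_CB = 3.08×10^-7 m⁴, so T_A = T₀·(J_AC/a)/((J_AC/a)+(J_CB/b)) = 829.0 N·m, T_B = 101.0 N·m.

829 N·m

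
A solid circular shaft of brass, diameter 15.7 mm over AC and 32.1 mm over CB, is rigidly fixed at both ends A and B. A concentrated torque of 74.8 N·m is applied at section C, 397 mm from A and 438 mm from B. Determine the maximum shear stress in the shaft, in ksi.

1.57 ksi

Compatibility: T_A·a/J_AC = T_B·b/J_CB with T_A + T_B = T₀.
J_AC = 5.96×10^-9 m⁴, J_CB = 1.04×10^-7 m⁴, so T_A = T₀·(J_AC/a)/((J_AC/a)+(J_CB/b)) = 4.442 N·m, T_B = 70.36 N·m.
τ in each portion: τ_AC = 5.85×10^6 Pa, τ_CB = 1.08×10^7 Pa; maximum is in CB.
τ_max = T_CB·r/J = 70.36·0.0161/1.04×10^-7 = 1.083×10^7 Pa.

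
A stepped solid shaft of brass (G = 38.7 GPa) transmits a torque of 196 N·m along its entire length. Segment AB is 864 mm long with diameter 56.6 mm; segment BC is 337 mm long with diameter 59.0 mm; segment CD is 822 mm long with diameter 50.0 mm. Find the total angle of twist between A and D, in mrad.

J_AB = π(0.0566)⁴/32 = 1.01×10^-6 m⁴; J_BC = π(0.0590)⁴/32 = 1.19×10^-6 m⁴; J_CD = π(0.0500)⁴/32 = 6.14×10^-7 m⁴.
θ = (T/G)·Σ L_i/J_i = (196.0/38.7×10⁹)·(0.864/1.01×10^-6 + 0.337/1.19×10^-6 + 0.822/6.14×10^-7) = 0.01256 rad.

12.6 mrad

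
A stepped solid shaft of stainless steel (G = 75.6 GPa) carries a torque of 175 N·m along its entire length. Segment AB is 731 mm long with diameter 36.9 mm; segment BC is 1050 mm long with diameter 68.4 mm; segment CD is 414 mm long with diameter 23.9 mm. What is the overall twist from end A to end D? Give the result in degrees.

2.31°

J_AB = π(0.0369)⁴/32 = 1.82×10^-7 m⁴; J_BC = π(0.0684)⁴/32 = 2.15×10^-6 m⁴; J_CD = π(0.0239)⁴/32 = 3.20×10^-8 m⁴.
θ = (T/G)·Σ L_i/J_i = (175.0/75.6×10⁹)·(0.731/1.82×10^-7 + 1.05/2.15×10^-6 + 0.414/3.20×10^-8) = 0.04035 rad.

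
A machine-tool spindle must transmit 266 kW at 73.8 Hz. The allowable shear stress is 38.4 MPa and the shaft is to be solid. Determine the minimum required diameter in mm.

ω = 2π·73.8 = 463.7 rad/s, so T = P/ω = 266×10³ / 463.7 = 573.6 N·m.
For a solid shaft τ_max = 16T/(πd³), so d = (16T/(π τ_allow))^(1/3) = (16·573.6/(π·3.84×10^7))^(1/3) = 0.04237 m.

42.4 mm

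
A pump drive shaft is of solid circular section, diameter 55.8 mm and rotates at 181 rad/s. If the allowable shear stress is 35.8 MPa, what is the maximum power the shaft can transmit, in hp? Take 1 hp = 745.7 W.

296 hp

J = πd⁴/32 = π(0.0558)⁴/32 = 9.518×10^-7 m⁴.
T_max = τ_allow·J/r = 3.58×10^7 × 9.518×10^-7 / 0.0279 = 1221 N·m.
ω = 181 rad/s, so P_max = T_max·ω = 2.211×10^5 W.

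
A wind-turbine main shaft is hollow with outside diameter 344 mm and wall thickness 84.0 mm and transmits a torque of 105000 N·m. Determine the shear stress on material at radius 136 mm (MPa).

11.2 MPa

J = π(d_o⁴ − d_i⁴)/32 = π(0.344⁴ − 0.176⁴)/32 = 1.281×10^-3 m⁴.
Shear stress varies linearly with radius: τ = T·r/J = 105000 × 0.136 / 1.281×10^-3 = 1.115×10^7 Pa.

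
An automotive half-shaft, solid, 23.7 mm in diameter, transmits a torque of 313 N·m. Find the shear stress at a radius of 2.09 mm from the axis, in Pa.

2.11e7 Pa

J = πd⁴/32 = π(0.0237)⁴/32 = 3.097×10^-8 m⁴.
Shear stress varies linearly with radius: τ = T·r/J = 313.0 × 0.00209 / 3.097×10^-8 = 2.112×10^7 Pa.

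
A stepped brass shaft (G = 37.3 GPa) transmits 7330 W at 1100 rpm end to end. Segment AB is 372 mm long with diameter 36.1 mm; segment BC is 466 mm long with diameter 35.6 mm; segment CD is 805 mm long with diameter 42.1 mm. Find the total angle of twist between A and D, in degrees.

ω = 2π·1100/60 = 115.2 rad/s, so T = P/ω = 7330 / 115.2 = 63.63 N·m.
J_AB = π(0.0361)⁴/32 = 1.67×10^-7 m⁴; J_BC = π(0.0356)⁴/32 = 1.58×10^-7 m⁴; J_CD = π(0.0421)⁴/32 = 3.08×10^-7 m⁴.
θ = (T/G)·Σ L_i/J_i = (63.63/37.3×10⁹)·(0.372/1.67×10^-7 + 0.466/1.58×10^-7 + 0.805/3.08×10^-7) = 0.01330 rad.

0.762°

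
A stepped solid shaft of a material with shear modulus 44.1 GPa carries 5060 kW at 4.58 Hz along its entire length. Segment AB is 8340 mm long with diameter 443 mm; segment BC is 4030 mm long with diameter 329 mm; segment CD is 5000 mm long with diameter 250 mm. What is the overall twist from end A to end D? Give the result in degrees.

4.28°

ω = 2π·4.58 = 28.78 rad/s, so T = P/ω = 5060×10³ / 28.78 = 175800 N·m.
J_AB = π(0.443)⁴/32 = 3.78×10^-3 m⁴; J_BC = π(0.329)⁴/32 = 1.15×10^-3 m⁴; J_CD = π(0.250)⁴/32 = 3.83×10^-4 m⁴.
θ = (T/G)·Σ L_i/J_i = (175800/44.1×10⁹)·(8.34/3.78×10^-3 + 4.03/1.15×10^-3 + 5.00/3.83×10^-4) = 0.07475 rad.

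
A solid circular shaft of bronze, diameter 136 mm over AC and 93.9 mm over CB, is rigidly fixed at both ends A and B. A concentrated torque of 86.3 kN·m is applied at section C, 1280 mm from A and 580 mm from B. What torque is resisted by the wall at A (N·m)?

57500 N·m

Compatibility: T_A·a/J_AC = T_B·b/J_CB with T_A + T_B = T₀.
J_AC = 3.36×10^-5 m⁴, J_CB = 7.63×10^-6 m⁴, so T_A = T₀·(J_AC/a)/((J_AC/a)+(J_CB/b)) = 57480 N·m, T_B = 28820 N·m.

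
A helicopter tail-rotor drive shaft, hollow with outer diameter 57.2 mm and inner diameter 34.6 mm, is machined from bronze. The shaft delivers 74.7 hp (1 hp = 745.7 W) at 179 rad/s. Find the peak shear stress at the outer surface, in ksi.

ω = 179 rad/s, so T = P/ω = 74.7×745.7 / 179.0 = 311.2 N·m.
J = π(d_o⁴ − d_i⁴)/32 = π(0.0572⁴ − 0.0346⁴)/32 = 9.103×10^-7 m⁴.
τ_max = T·r/J = 311.2 × 0.0286 / 9.103×10^-7 = 9.778×10^6 Pa.

1.42 ksi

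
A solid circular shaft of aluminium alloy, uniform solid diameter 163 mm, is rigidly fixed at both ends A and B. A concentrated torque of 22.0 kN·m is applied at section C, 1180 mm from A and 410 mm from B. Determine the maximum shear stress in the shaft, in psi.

With uniform GJ and both ends fixed, compatibility θ_AC = θ_CB gives T_A·a = T_B·b, together with T_A + T_B = T₀.
T_A = T₀·b/(a+b) = 22000·410/1590 = 5673 N·m; T_B = 16330 N·m.
τ in each portion: τ_AC = 6.67×10^6 Pa, τ_CB = 1.92×10^7 Pa; maximum is in CB.
τ_max = T_CB·r/J = 16330·0.0815/6.93×10^-5 = 1.920×10^7 Pa.

2780 psi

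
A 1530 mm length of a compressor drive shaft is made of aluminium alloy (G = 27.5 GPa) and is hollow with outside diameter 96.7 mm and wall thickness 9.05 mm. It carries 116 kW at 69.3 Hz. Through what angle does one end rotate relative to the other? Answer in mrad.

ω = 2π·69.3 = 435.4 rad/s, so T = P/ω = 116×10³ / 435.4 = 266.4 N·m.
J = π(d_o⁴ − d_i⁴)/32 = π(0.0967⁴ − 0.0786⁴)/32 = 4.837×10^-6 m⁴.
θ = T·L/(G·J) = 266.4 × 1.53 / (27.5×10⁹ × 4.837×10^-6) = 3.064×10^-3 rad.

3.06 mrad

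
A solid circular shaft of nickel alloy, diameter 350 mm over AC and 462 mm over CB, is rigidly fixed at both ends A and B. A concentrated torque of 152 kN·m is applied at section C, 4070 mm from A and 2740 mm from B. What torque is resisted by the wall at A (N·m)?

27600 N·m

Compatibility: T_A·a/J_AC = T_B·b/J_CB with T_A + T_B = T₀.
J_AC = 1.47×10^-3 m⁴, J_CB = 4.47×10^-3 m⁴, so T_A = T₀·(J_AC/a)/((J_AC/a)+(J_CB/b)) = 27590 N·m, T_B = 124400 N·m.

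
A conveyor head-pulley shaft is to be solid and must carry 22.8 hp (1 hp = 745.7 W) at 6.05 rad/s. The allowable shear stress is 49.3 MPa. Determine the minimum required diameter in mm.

ω = 6.05 rad/s, so T = P/ω = 22.8×745.7 / 6.050 = 2810 N·m.
For a solid shaft τ_max = 16T/(πd³), so d = (16T/(π τ_allow))^(1/3) = (16·2810/(π·4.93×10^7))^(1/3) = 0.06621 m.

66.2 mm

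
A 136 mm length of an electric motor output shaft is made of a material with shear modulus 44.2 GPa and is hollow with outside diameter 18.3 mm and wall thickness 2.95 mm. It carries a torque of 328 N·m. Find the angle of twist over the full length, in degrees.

J = π(d_o⁴ − d_i⁴)/32 = π(0.0183⁴ − 0.0124⁴)/32 = 8.689×10^-9 m⁴.
θ = T·L/(G·J) = 328.0 × 0.136 / (44.2×10⁹ × 8.689×10^-9) = 0.1161 rad.

6.65°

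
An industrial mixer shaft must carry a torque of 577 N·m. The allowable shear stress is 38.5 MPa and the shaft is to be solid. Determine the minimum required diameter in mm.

For a solid shaft τ_max = 16T/(πd³), so d = (16T/(π τ_allow))^(1/3) = (16·577.0/(π·3.85×10^7))^(1/3) = 0.04242 m.

42.4 mm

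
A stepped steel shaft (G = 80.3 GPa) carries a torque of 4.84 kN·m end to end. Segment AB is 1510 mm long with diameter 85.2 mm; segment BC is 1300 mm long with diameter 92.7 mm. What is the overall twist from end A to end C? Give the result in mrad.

J_AB = π(0.0852)⁴/32 = 5.17×10^-6 m⁴; J_BC = π(0.0927)⁴/32 = 7.25×10^-6 m⁴.
θ = (T/G)·Σ L_i/J_i = (4840/80.3×10⁹)·(1.51/5.17×10^-6 + 1.30/7.25×10^-6) = 0.02840 rad.

28.4 mrad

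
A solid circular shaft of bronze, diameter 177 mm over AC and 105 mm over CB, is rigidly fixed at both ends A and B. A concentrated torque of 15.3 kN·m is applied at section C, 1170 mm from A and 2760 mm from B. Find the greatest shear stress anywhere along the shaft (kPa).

Compatibility: T_A·a/J_AC = T_B·b/J_CB with T_A + T_B = T₀.
J_AC = 9.64×10^-5 m⁴, J_CB = 1.19×10^-5 m⁴, so T_A = T₀·(J_AC/a)/((J_AC/a)+(J_CB/b)) = 14540 N·m, T_B = 763.2 N·m.
τ in each portion: τ_AC = 1.34×10^7 Pa, τ_CB = 3.36×10^6 Pa; maximum is in AC.
τ_max = T_AC·r/J = 14540·0.0885/9.64×10^-5 = 1.335×10^7 Pa.

13400 kPa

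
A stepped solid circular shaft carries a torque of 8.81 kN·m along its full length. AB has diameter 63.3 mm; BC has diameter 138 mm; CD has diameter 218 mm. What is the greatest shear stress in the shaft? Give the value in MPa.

Under the same torque, τ_max = 16T/(πd³) is largest where d is smallest — segment AB (d = 63.3 mm).
τ_max = 16·8810/(π·(0.0633)³) = 1.769×10^8 Pa.

177 MPa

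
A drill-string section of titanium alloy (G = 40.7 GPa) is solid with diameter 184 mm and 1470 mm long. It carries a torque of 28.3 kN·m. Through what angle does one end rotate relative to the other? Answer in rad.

J = πd⁴/32 = π(0.184)⁴/32 = 1.125×10^-4 m⁴.
θ = T·L/(G·J) = 28300 × 1.47 / (40.7×10⁹ × 1.125×10^-4) = 9.083×10^-3 rad.

0.00908 rad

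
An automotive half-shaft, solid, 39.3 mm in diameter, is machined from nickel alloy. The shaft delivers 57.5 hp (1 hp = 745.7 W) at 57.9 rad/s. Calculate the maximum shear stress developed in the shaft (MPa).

62.1 MPa

ω = 57.9 rad/s, so T = P/ω = 57.5×745.7 / 57.90 = 740.5 N·m.
J = πd⁴/32 = π(0.0393)⁴/32 = 2.342×10^-7 m⁴.
τ_max = T·r/J = 740.5 × 0.0196 / 2.342×10^-7 = 6.214×10^7 Pa.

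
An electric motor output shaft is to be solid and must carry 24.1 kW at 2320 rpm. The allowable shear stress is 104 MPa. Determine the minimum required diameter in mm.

ω = 2π·2320/60 = 242.9 rad/s, so T = P/ω = 24.1×10³ / 242.9 = 99.20 N·m.
For a solid shaft τ_max = 16T/(πd³), so d = (16T/(π τ_allow))^(1/3) = (16·99.20/(π·1.04×10^8))^(1/3) = 0.01694 m.

16.9 mm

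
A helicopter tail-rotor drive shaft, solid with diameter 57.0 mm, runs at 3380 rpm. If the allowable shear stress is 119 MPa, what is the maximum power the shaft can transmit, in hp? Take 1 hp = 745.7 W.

2050 hp

J = πd⁴/32 = π(0.0570)⁴/32 = 1.036×10^-6 m⁴.
T_max = τ_allow·J/r = 1.19×10^8 × 1.036×10^-6 / 0.0285 = 4327 N·m.
ω = 2π·3380/60 = 354.0 rad/s, so P_max = T_max·ω = 1.532×10^6 W.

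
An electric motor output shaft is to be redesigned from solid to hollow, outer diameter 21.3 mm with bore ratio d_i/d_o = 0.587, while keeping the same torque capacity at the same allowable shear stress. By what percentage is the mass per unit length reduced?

28.7 %

Equal τ_max and T ⇒ the solid shaft needs d_s³ = d_o³(1−k⁴), so d_s = 21.3·(1−0.587⁴)^(1/3) = 20.42 mm.
Area ratio A_h/A_s = d_o²(1−k²)/d_s² = (1−k²)/(1−k⁴)^(2/3) = 0.7131.
Mass saving = 1 − 0.7131 = 28.7 %.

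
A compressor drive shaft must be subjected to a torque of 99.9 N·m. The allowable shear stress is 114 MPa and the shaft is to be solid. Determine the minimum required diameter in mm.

16.5 mm

For a solid shaft τ_max = 16T/(πd³), so d = (16T/(π τ_allow))^(1/3) = (16·99.90/(π·1.14×10^8))^(1/3) = 0.01646 m.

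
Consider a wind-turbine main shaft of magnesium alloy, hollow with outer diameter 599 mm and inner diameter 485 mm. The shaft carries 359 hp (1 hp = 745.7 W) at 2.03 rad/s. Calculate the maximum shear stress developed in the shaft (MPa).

5.48 MPa

ω = 2.03 rad/s, so T = P/ω = 359×745.7 / 2.030 = 131900 N·m.
J = π(d_o⁴ − d_i⁴)/32 = π(0.599⁴ − 0.485⁴)/32 = 7.207×10^-3 m⁴.
τ_max = T·r/J = 131900 × 0.299 / 7.207×10^-3 = 5.480×10^6 Pa.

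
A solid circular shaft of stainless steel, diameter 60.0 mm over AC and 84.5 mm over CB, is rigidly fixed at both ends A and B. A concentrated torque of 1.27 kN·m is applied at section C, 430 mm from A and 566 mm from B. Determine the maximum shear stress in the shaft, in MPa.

Compatibility: T_A·a/J_AC = T_B·b/J_CB with T_A + T_B = T₀.
J_AC = 1.27×10^-6 m⁴, J_CB = 5.01×10^-6 m⁴, so T_A = T₀·(J_AC/a)/((J_AC/a)+(J_CB/b)) = 318.4 N·m, T_B = 951.6 N·m.
τ in each portion: τ_AC = 7.51×10^6 Pa, τ_CB = 8.03×10^6 Pa; maximum is in CB.
τ_max = T_CB·r/J = 951.6·0.0423/5.01×10^-6 = 8.033×10^6 Pa.

8.03 MPa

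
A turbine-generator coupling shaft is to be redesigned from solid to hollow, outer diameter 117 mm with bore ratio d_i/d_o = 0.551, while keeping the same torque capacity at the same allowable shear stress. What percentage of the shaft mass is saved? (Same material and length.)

Equal τ_max and T ⇒ the solid shaft needs d_s³ = d_o³(1−k⁴), so d_s = 117·(1−0.551⁴)^(1/3) = 113.3 mm.
Area ratio A_h/A_s = d_o²(1−k²)/d_s² = (1−k²)/(1−k⁴)^(2/3) = 0.7428.
Mass saving = 1 − 0.7428 = 25.7 %.

25.7 %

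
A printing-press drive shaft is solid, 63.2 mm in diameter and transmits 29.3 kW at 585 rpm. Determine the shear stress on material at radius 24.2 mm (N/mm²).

ω = 2π·585/60 = 61.26 rad/s, so T = P/ω = 29.3×10³ / 61.26 = 478.3 N·m.
J = πd⁴/32 = π(0.0632)⁴/32 = 1.566×10^-6 m⁴.
Shear stress varies linearly with radius: τ = T·r/J = 478.3 × 0.0242 / 1.566×10^-6 = 7.390×10^6 Pa.

7.39 N/mm²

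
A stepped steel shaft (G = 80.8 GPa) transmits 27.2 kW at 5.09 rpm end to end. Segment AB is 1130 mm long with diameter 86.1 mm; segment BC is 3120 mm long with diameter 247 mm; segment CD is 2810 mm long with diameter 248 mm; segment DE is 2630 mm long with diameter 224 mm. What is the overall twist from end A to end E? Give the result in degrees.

ω = 2π·5.09/60 = 0.5330 rad/s, so T = P/ω = 27.2×10³ / 0.5330 = 51030 N·m.
J_AB = π(0.0861)⁴/32 = 5.40×10^-6 m⁴; J_BC = π(0.247)⁴/32 = 3.65×10^-4 m⁴; J_CD = π(0.248)⁴/32 = 3.71×10^-4 m⁴; J_DE = π(0.224)⁴/32 = 2.47×10^-4 m⁴.
θ = (T/G)·Σ L_i/J_i = (51030/80.8×10⁹)·(1.13/5.40×10^-6 + 3.12/3.65×10^-4 + 2.81/3.71×10^-4 + 2.63/2.47×10^-4) = 0.1492 rad.

8.55°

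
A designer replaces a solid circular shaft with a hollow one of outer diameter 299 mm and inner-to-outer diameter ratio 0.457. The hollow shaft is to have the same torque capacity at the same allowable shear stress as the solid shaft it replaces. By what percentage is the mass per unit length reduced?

Equal τ_max and T ⇒ the solid shaft needs d_s³ = d_o³(1−k⁴), so d_s = 299·(1−0.457⁴)^(1/3) = 294.6 mm.
Area ratio A_h/A_s = d_o²(1−k²)/d_s² = (1−k²)/(1−k⁴)^(2/3) = 0.8150.
Mass saving = 1 − 0.8150 = 18.5 %.

18.5 %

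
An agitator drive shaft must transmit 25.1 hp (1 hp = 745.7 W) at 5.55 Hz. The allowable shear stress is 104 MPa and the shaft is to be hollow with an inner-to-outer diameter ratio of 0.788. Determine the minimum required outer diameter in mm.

ω = 2π·5.55 = 34.87 rad/s, so T = P/ω = 25.1×745.7 / 34.87 = 536.7 N·m.
For a hollow shaft with d_i/d_o = 0.788: τ_max = 16T/(π d_o³ (1−k⁴)), so d_o = [16T/(π τ_allow (1−k⁴))]^(1/3) = [16·536.7/(π·1.04×10^8·0.6144)]^(1/3) = 0.03497 m.

35.0 mm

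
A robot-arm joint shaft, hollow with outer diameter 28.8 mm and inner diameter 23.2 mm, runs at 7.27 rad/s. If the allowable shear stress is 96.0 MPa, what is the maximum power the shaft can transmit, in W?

1900 W

J = π(d_o⁴ − d_i⁴)/32 = π(0.0288⁴ − 0.0232⁴)/32 = 3.910×10^-8 m⁴.
T_max = τ_allow·J/r = 9.60×10^7 × 3.910×10^-8 / 0.0144 = 260.7 N·m.
ω = 7.27 rad/s, so P_max = T_max·ω = 1895 W.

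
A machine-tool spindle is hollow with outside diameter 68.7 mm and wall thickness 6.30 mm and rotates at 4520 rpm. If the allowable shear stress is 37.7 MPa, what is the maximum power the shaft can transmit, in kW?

631 kW

J = π(d_o⁴ − d_i⁴)/32 = π(0.0687⁴ − 0.0561⁴)/32 = 1.214×10^-6 m⁴.
T_max = τ_allow·J/r = 3.77×10^7 × 1.214×10^-6 / 0.0343 = 1333 N·m.
ω = 2π·4520/60 = 473.3 rad/s, so P_max = T_max·ω = 6.309×10^5 W.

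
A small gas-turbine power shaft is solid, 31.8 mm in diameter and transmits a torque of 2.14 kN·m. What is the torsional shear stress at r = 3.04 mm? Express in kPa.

J = πd⁴/32 = π(0.0318)⁴/32 = 1.004×10^-7 m⁴.
Shear stress varies linearly with radius: τ = T·r/J = 2140 × 0.00304 / 1.004×10^-7 = 6.480×10^7 Pa.

64800 kPa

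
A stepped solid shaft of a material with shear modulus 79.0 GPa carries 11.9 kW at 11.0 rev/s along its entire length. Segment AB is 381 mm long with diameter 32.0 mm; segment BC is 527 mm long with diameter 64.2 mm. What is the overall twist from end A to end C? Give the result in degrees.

ω = 2π·11.0 = 69.12 rad/s, so T = P/ω = 11.9×10³ / 69.12 = 172.2 N·m.
J_AB = π(0.0320)⁴/32 = 1.03×10^-7 m⁴; J_BC = π(0.0642)⁴/32 = 1.67×10^-6 m⁴.
θ = (T/G)·Σ L_i/J_i = (172.2/79.0×10⁹)·(0.381/1.03×10^-7 + 0.527/1.67×10^-6) = 8.755×10^-3 rad.

0.502°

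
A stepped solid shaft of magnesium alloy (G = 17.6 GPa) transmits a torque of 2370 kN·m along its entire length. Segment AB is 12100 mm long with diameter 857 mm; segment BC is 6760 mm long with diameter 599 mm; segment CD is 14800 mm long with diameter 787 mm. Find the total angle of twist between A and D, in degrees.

8.92°

J_AB = π(0.857)⁴/32 = 0.0530 m⁴; J_BC = π(0.599)⁴/32 = 0.0126 m⁴; J_CD = π(0.787)⁴/32 = 0.0377 m⁴.
θ = (T/G)·Σ L_i/J_i = (2.370e6/17.6×10⁹)·(12.1/0.0530 + 6.76/0.0126 + 14.8/0.0377) = 0.1557 rad.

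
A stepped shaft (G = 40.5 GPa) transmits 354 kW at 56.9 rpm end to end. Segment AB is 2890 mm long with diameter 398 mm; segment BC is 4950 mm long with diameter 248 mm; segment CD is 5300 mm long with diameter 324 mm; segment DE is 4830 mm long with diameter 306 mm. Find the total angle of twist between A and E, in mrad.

36.7 mrad

ω = 2π·56.9/60 = 5.959 rad/s, so T = P/ω = 354×10³ / 5.959 = 59410 N·m.
J_AB = π(0.398)⁴/32 = 2.46×10^-3 m⁴; J_BC = π(0.248)⁴/32 = 3.71×10^-4 m⁴; J_CD = π(0.324)⁴/32 = 1.08×10^-3 m⁴; J_DE = π(0.306)⁴/32 = 8.61×10^-4 m⁴.
θ = (T/G)·Σ L_i/J_i = (59410/40.5×10⁹)·(2.89/2.46×10^-3 + 4.95/3.71×10^-4 + 5.30/1.08×10^-3 + 4.83/8.61×10^-4) = 0.03669 rad.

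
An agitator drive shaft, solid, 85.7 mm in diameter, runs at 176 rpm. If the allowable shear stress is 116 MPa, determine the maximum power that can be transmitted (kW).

264 kW

J = πd⁴/32 = π(0.0857)⁴/32 = 5.296×10^-6 m⁴.
T_max = τ_allow·J/r = 1.16×10^8 × 5.296×10^-6 / 0.0428 = 14340 N·m.
ω = 2π·176/60 = 18.43 rad/s, so P_max = T_max·ω = 2.642×10^5 W.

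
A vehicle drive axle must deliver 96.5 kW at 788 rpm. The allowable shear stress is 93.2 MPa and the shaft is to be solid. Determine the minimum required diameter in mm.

ω = 2π·788/60 = 82.52 rad/s, so T = P/ω = 96.5×10³ / 82.52 = 1169 N·m.
For a solid shaft τ_max = 16T/(πd³), so d = (16T/(π τ_allow))^(1/3) = (16·1169/(π·9.32×10^7))^(1/3) = 0.03998 m.

40.0 mm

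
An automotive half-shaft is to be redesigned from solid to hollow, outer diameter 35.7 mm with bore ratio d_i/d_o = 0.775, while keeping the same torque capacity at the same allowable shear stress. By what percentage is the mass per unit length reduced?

Equal τ_max and T ⇒ the solid shaft needs d_s³ = d_o³(1−k⁴), so d_s = 35.7·(1−0.775⁴)^(1/3) = 30.75 mm.
Area ratio A_h/A_s = d_o²(1−k²)/d_s² = (1−k²)/(1−k⁴)^(2/3) = 0.5382.
Mass saving = 1 − 0.5382 = 46.2 %.

46.2 %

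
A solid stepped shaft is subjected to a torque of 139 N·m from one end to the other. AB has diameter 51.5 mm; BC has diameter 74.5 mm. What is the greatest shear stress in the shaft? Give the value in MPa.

5.18 MPa

Under the same torque, τ_max = 16T/(πd³) is largest where d is smallest — segment AB (d = 51.5 mm).
τ_max = 16·139.0/(π·(0.0515)³) = 5.183×10^6 Pa.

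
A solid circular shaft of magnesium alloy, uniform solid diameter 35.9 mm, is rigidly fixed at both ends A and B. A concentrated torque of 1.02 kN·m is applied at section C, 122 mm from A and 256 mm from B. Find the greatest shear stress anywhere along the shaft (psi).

11000 psi

With uniform GJ and both ends fixed, compatibility θ_AC = θ_CB gives T_A·a = T_B·b, together with T_A + T_B = T₀.
T_A = T₀·b/(a+b) = 1020·256/378.0 = 690.8 N·m; T_B = 329.2 N·m.
τ in each portion: τ_AC = 7.60×10^7 Pa, τ_CB = 3.62×10^7 Pa; maximum is in AC.
τ_max = T_AC·r/J = 690.8·0.0180/1.63×10^-7 = 7.604×10^7 Pa.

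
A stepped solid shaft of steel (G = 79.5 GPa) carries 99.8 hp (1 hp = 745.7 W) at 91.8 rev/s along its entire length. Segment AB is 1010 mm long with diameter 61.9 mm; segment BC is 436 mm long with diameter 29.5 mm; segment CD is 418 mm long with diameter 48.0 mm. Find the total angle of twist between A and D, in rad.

0.0120 rad

ω = 2π·91.8 = 576.8 rad/s, so T = P/ω = 99.8×745.7 / 576.8 = 129.0 N·m.
J_AB = π(0.0619)⁴/32 = 1.44×10^-6 m⁴; J_BC = π(0.0295)⁴/32 = 7.44×10^-8 m⁴; J_CD = π(0.0480)⁴/32 = 5.21×10^-7 m⁴.
θ = (T/G)·Σ L_i/J_i = (129.0/79.5×10⁹)·(1.01/1.44×10^-6 + 0.436/7.44×10^-8 + 0.418/5.21×10^-7) = 0.01196 rad.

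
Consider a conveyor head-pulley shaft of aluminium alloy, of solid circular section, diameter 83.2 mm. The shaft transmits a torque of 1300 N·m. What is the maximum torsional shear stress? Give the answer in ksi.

1.67 ksi

J = πd⁴/32 = π(0.0832)⁴/32 = 4.704×10^-6 m⁴.
τ_max = T·r/J = 1300 × 0.0416 / 4.704×10^-6 = 1.150×10^7 Pa.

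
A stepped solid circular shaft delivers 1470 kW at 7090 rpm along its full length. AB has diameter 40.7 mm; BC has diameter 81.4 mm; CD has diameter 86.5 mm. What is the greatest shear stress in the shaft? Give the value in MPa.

150 MPa

ω = 2π·7090/60 = 742.5 rad/s, so T = P/ω = 1470×10³ / 742.5 = 1980 N·m.
Under the same torque, τ_max = 16T/(πd³) is largest where d is smallest — segment AB (d = 40.7 mm).
τ_max = 16·1980/(π·(0.0407)³) = 1.496×10^8 Pa.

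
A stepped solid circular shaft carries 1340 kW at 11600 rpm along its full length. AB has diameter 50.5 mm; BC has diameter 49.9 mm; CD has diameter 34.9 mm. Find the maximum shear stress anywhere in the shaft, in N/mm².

132 N/mm²

ω = 2π·11600/60 = 1215 rad/s, so T = P/ω = 1340×10³ / 1215 = 1103 N·m.
Under the same torque, τ_max = 16T/(πd³) is largest where d is smallest — segment CD (d = 34.9 mm).
τ_max = 16·1103/(π·(0.0349)³) = 1.322×10^8 Pa.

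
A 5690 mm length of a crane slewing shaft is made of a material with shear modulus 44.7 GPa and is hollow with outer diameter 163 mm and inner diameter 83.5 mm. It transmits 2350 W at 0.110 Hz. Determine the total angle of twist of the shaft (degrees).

0.384°

ω = 2π·0.110 = 0.6912 rad/s, so T = P/ω = 2350 / 0.6912 = 3400 N·m.
J = π(d_o⁴ − d_i⁴)/32 = π(0.163⁴ − 0.0835⁴)/32 = 6.453×10^-5 m⁴.
θ = T·L/(G·J) = 3400 × 5.69 / (44.7×10⁹ × 6.453×10^-5) = 6.707×10^-3 rad.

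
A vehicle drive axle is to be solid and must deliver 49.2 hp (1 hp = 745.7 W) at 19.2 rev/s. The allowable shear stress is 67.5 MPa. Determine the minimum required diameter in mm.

28.4 mm

ω = 2π·19.2 = 120.6 rad/s, so T = P/ω = 49.2×745.7 / 120.6 = 304.1 N·m.
For a solid shaft τ_max = 16T/(πd³), so d = (16T/(π τ_allow))^(1/3) = (16·304.1/(π·6.75×10^7))^(1/3) = 0.02842 m.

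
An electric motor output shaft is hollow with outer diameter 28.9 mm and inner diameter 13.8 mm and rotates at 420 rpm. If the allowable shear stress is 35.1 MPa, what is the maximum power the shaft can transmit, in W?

6940 W

J = π(d_o⁴ − d_i⁴)/32 = π(0.0289⁴ − 0.0138⁴)/32 = 6.492×10^-8 m⁴.
T_max = τ_allow·J/r = 3.51×10^7 × 6.492×10^-8 / 0.0144 = 157.7 N·m.
ω = 2π·420/60 = 43.98 rad/s, so P_max = T_max·ω = 6936 W.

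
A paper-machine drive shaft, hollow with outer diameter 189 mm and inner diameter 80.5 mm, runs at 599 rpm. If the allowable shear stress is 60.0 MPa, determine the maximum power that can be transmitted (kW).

J = π(d_o⁴ − d_i⁴)/32 = π(0.189⁴ − 0.0805⁴)/32 = 1.211×10^-4 m⁴.
T_max = τ_allow·J/r = 6.00×10^7 × 1.211×10^-4 / 0.0945 = 76920 N·m.
ω = 2π·599/60 = 62.73 rad/s, so P_max = T_max·ω = 4.825×10^6 W.

4820 kW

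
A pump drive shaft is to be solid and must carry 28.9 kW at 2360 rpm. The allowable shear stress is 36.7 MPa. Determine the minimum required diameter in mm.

ω = 2π·2360/60 = 247.1 rad/s, so T = P/ω = 28.9×10³ / 247.1 = 116.9 N·m.
For a solid shaft τ_max = 16T/(πd³), so d = (16T/(π τ_allow))^(1/3) = (16·116.9/(π·3.67×10^7))^(1/3) = 0.02532 m.

25.3 mm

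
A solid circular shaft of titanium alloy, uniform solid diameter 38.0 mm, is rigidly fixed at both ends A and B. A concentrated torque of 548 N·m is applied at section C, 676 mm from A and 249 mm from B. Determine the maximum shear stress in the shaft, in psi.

With uniform GJ and both ends fixed, compatibility θ_AC = θ_CB gives T_A·a = T_B·b, together with T_A + T_B = T₀.
T_A = T₀·b/(a+b) = 548.0·249/925.0 = 147.5 N·m; T_B = 400.5 N·m.
τ in each portion: τ_AC = 1.37×10^7 Pa, τ_CB = 3.72×10^7 Pa; maximum is in CB.
τ_max = T_CB·r/J = 400.5·0.0190/2.05×10^-7 = 3.717×10^7 Pa.

5390 psi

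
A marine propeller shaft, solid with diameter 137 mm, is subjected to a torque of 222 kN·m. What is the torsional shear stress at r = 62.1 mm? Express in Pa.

3.99e8 Pa

J = πd⁴/32 = π(0.137)⁴/32 = 3.458×10^-5 m⁴.
Shear stress varies linearly with radius: τ = T·r/J = 222000 × 0.0621 / 3.458×10^-5 = 3.986×10^8 Pa.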